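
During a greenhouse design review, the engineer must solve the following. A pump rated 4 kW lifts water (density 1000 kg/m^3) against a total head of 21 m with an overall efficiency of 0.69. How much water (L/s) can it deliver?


Q = (P * 1000 * eta) / (rho * g * H)
  = (4 * 1000 * 0.69) / (1000 * 9.81 * 21)
  = 2760 / 206010
  = 0.01340 m^3/s = 13.40 L/s


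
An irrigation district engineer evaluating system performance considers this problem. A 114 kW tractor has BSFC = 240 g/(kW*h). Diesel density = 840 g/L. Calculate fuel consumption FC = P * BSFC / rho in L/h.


FC = P * BSFC / rho_fuel
   = 114 * 240 / 840
   = 27360 / 840
   = 32.57 L/h


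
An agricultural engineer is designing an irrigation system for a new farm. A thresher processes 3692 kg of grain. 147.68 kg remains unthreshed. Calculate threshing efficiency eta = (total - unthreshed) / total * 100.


eta = (total - unthreshed) / total * 100
    = (3692 - 147.68) / 3692 * 100
    = 3544.32 / 3692 * 100
    = 96%


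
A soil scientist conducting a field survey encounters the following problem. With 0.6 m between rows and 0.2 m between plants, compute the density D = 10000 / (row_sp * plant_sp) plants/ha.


D = 10000 / (row_sp * plant_sp)
  = 10000 / (0.6 * 0.2)
  = 10000 / 0.1200
  = 83333.33 plants/ha


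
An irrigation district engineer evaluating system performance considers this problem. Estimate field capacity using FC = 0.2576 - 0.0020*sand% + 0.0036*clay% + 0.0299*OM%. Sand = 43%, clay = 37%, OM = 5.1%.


FC = 0.2576 - 0.0020*43 + 0.0036*37 + 0.0299*5.1
   = 0.2576 - 0.0860 + 0.1332 + 0.1525
   = 0.4573


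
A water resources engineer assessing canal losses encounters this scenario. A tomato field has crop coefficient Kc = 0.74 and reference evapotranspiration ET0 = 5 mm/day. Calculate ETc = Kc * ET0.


ETc = Kc * ET0
    = 0.74 * 5
    = 3.70 mm/day


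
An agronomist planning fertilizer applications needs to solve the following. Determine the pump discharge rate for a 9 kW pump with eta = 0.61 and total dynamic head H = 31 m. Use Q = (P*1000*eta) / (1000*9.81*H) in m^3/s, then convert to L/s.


Q = (P * 1000 * eta) / (rho * g * H)
  = (9 * 1000 * 0.61) / (1000 * 9.81 * 31)
  = 5490 / 304110
  = 0.01805 m^3/s = 18.05 L/s


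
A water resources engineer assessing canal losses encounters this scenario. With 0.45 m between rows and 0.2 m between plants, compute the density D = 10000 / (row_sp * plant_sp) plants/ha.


D = 10000 / (row_sp * plant_sp)
  = 10000 / (0.45 * 0.2)
  = 10000 / 0.0900
  = 111111.11 plants/ha


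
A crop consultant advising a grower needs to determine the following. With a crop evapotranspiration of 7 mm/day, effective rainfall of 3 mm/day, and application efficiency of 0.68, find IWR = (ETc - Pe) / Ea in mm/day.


IWR = (ETc - Pe) / Ea
    = (7 - 3) / 0.68
    = 4 / 0.68
    = 5.88 mm/day


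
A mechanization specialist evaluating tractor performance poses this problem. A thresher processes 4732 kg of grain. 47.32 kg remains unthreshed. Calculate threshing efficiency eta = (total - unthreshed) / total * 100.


eta = (total - unthreshed) / total * 100
    = (4732 - 47.32) / 4732 * 100
    = 4684.68 / 4732 * 100
    = 99%


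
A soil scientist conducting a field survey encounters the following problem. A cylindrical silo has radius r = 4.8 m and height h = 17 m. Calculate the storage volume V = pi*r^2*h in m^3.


V = pi * r^2 * h
  = pi * 4.8^2 * 17
  = pi * 23.04 * 17
  = 1230.50 m^3


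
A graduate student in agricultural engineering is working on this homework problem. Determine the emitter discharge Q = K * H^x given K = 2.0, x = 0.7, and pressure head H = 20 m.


Q = K * H^x
  = 2.0 * 20^0.7
  = 2.0 * 8.1418
  = 16.28 L/h


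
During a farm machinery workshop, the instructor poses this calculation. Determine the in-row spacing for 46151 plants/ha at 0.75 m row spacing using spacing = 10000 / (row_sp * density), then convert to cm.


spacing = 10000 / (row_sp * density)
        = 10000 / (0.75 * 46151)
        = 10000 / 34613.25
        = 0.28891 m = 28.89 cm


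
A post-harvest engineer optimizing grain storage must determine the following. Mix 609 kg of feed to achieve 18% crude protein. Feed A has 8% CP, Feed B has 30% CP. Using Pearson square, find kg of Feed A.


parts_A = CP_b - target = 30 - 18 = 12
parts_B = target - CP_a = 18 - 8 = 10
total_parts = 12 + 10 = 22
Feed A = 609 * 12 / 22 = 332.18 kg
Feed B = 609 * 10 / 22 = 276.82 kg

332.18 kg


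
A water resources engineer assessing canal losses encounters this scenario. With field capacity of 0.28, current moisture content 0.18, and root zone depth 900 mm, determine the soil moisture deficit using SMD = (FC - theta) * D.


SMD = (FC - theta) * D
    = (0.28 - 0.18) * 900
    = 0.100 * 900
    = 90 mm


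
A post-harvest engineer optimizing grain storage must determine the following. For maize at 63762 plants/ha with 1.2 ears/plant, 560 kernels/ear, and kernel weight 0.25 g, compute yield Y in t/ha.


Y = density * ears * kernels * kw
  = 63762 * 1.2 * 560 * 0.25 g/ha
  = 10712016 g/ha
  = 10712.02 kg/ha = 10.71 t/ha


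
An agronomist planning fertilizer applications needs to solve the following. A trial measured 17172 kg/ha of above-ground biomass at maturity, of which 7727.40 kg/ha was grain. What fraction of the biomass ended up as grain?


HI = grain_yield / biomass
   = 7727.40 / 17172
   = 0.45


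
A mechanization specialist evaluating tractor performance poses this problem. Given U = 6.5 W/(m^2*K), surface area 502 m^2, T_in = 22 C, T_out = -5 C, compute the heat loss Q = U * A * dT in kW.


dT = 22 - (-5) = 27 K
Q = U * A * dT
  = 6.5 * 502 * 27
  = 88101 W = 88.10 kW


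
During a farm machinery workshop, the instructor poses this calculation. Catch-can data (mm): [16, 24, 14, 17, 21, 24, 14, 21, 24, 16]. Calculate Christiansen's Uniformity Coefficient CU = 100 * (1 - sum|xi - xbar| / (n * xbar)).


xbar = 191 / 10 = 19.100
sum|xi - xbar| = 37
CU = 100 * (1 - 37 / (10 * 19.100))
   = 100 * (1 - 0.1937)
   = 80.63%


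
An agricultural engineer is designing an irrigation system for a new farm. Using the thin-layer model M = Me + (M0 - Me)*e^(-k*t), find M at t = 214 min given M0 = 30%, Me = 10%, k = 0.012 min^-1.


M = Me + (M0 - Me) * e^(-k*t)
  = 10 + (30 - 10) * e^(-0.012*214)
  = 10 + 20 * e^(-2.568)
  = 10 + 20 * 0.07669
  = 10 + 1.5338
  = 11.53%


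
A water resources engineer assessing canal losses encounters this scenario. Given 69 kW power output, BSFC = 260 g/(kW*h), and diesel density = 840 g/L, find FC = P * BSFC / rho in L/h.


FC = P * BSFC / rho_fuel
   = 69 * 260 / 840
   = 17940 / 840
   = 21.36 L/h


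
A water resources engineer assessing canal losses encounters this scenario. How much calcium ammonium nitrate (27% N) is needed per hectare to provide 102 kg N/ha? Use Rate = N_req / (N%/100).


Rate = N_required / (N_content / 100)
     = 102 / (27 / 100)
     = 102 / 0.27
     = 377.78 kg/ha


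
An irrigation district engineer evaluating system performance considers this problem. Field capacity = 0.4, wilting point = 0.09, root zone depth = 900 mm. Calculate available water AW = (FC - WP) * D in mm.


AW = (FC - WP) * D
   = (0.4 - 0.09) * 900
   = 0.31 * 900
   = 279 mm


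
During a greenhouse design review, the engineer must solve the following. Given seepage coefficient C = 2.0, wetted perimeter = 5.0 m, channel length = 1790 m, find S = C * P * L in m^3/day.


S = C * P * L
  = 2.0 * 5.0 * 1790
  = 17900 m^3/day


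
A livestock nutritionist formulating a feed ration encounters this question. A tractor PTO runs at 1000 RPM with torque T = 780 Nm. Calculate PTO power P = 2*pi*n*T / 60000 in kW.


P = 2*pi*n*T / 60000
  = 2*pi * 1000 * 780 / 60000
  = 4900884.54 / 60000
  = 81.68 kW


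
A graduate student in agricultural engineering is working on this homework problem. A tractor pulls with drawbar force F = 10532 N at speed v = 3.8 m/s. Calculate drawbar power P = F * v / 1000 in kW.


P = F * v / 1000
  = 10532 * 3.8 / 1000
  = 40021.60 / 1000
  = 40.02 kW


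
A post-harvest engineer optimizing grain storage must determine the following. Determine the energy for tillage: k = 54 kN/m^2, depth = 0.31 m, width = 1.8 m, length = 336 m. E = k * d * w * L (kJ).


E = k * d * w * L
  = 54 * 0.31 * 1.8 * 336
  = 10124.35 kJ


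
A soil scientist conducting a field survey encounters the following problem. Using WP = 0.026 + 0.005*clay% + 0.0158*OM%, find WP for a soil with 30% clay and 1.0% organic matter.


WP = 0.026 + 0.005*30 + 0.0158*1.0
   = 0.026 + 0.1500 + 0.0158
   = 0.1918


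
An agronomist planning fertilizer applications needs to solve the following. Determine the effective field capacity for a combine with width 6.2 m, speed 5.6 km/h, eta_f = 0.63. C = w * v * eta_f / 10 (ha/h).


C = w * v * eta_f / 10
  = 6.2 * 5.6 * 0.63 / 10
  = 21.87 / 10
  = 2.19 ha/h


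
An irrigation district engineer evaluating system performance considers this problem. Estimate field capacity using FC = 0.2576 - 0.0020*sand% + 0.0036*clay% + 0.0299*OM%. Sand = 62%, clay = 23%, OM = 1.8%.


FC = 0.2576 - 0.0020*62 + 0.0036*23 + 0.0299*1.8
   = 0.2576 - 0.1240 + 0.0828 + 0.0538
   = 0.2702


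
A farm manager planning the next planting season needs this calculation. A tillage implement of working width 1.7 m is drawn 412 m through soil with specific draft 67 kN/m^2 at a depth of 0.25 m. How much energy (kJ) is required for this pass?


E = k * d * w * L
  = 67 * 0.25 * 1.7 * 412
  = 11731.70 kJ


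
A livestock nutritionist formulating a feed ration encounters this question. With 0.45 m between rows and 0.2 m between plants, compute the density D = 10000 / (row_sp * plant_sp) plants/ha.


D = 10000 / (row_sp * plant_sp)
  = 10000 / (0.45 * 0.2)
  = 10000 / 0.0900
  = 111111.11 plants/ha


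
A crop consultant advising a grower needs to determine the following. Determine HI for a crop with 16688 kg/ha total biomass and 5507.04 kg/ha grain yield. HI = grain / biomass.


HI = grain_yield / biomass
   = 5507.04 / 16688
   = 0.33


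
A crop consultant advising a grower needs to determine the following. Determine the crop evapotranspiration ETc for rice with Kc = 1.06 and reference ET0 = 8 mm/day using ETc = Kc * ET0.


ETc = Kc * ET0
    = 1.06 * 8
    = 8.48 mm/day


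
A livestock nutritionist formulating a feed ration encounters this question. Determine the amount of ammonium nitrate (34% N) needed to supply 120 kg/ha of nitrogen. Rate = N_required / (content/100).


Rate = N_required / (N_content / 100)
     = 120 / (34 / 100)
     = 120 / 0.34
     = 352.94 kg/ha


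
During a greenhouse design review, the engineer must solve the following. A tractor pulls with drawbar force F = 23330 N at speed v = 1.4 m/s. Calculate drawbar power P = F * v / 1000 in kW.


P = F * v / 1000
  = 23330 * 1.4 / 1000
  = 32662 / 1000
  = 32.66 kW


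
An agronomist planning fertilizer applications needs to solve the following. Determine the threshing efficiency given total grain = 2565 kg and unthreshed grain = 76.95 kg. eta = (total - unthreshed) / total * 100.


eta = (total - unthreshed) / total * 100
    = (2565 - 76.95) / 2565 * 100
    = 2488.05 / 2565 * 100
    = 97%


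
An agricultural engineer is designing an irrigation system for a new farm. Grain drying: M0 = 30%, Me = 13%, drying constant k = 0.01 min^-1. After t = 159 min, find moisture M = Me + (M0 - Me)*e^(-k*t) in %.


M = Me + (M0 - Me) * e^(-k*t)
  = 13 + (30 - 13) * e^(-0.01*159)
  = 13 + 17 * e^(-1.590)
  = 13 + 17 * 0.20393
  = 13 + 3.4667
  = 16.47%


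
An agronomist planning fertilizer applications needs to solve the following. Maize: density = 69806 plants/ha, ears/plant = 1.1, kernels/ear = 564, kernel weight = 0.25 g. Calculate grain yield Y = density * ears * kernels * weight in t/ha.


Y = density * ears * kernels * kw
  = 69806 * 1.1 * 564 * 0.25 g/ha
  = 10826910.60 g/ha
  = 10826.91 kg/ha = 10.83 t/ha


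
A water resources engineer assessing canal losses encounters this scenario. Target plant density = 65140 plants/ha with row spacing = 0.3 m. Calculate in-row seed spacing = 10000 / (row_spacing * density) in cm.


spacing = 10000 / (row_sp * density)
        = 10000 / (0.3 * 65140)
        = 10000 / 19542
        = 0.51172 m = 51.17 cm


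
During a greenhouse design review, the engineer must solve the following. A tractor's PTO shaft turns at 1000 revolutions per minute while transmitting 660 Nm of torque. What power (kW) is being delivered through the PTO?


P = 2*pi*n*T / 60000
  = 2*pi * 1000 * 660 / 60000
  = 4146902.30 / 60000
  = 69.12 kW


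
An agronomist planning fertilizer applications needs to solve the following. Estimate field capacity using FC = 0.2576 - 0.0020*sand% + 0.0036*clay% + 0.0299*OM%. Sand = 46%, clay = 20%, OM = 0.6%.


FC = 0.2576 - 0.0020*46 + 0.0036*20 + 0.0299*0.6
   = 0.2576 - 0.0920 + 0.0720 + 0.0179
   = 0.2555


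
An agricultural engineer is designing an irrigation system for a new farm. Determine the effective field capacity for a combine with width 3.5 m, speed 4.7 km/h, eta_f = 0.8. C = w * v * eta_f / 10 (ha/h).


C = w * v * eta_f / 10
  = 3.5 * 4.7 * 0.8 / 10
  = 13.16 / 10
  = 1.32 ha/h


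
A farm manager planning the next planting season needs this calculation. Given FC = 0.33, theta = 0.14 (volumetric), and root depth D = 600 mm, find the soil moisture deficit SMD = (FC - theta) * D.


SMD = (FC - theta) * D
    = (0.33 - 0.14) * 600
    = 0.190 * 600
    = 114 mm


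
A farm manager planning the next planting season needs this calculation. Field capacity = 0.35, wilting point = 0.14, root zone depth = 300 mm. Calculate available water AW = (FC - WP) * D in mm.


AW = (FC - WP) * D
   = (0.35 - 0.14) * 300
   = 0.21 * 300
   = 63 mm


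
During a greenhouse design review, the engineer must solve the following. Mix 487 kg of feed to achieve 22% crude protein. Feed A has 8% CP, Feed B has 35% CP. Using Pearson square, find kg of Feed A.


parts_A = CP_b - target = 35 - 22 = 13
parts_B = target - CP_a = 22 - 8 = 14
total_parts = 13 + 14 = 27
Feed A = 487 * 13 / 27 = 234.48 kg
Feed B = 487 * 14 / 27 = 252.52 kg

234.48 kg


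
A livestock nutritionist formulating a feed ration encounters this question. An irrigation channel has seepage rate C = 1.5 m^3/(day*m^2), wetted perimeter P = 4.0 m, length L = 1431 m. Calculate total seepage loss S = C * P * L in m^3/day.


S = C * P * L
  = 1.5 * 4.0 * 1431
  = 8586 m^3/day


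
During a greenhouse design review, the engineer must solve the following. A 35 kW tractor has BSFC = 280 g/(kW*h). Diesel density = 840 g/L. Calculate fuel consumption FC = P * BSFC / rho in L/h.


FC = P * BSFC / rho_fuel
   = 35 * 280 / 840
   = 9800 / 840
   = 11.67 L/h


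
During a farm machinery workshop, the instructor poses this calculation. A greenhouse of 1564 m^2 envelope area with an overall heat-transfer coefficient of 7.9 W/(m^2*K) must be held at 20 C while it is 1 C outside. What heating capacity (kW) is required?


dT = 20 - (1) = 19 K
Q = U * A * dT
  = 7.9 * 1564 * 19
  = 234756.40 W = 234.76 kW


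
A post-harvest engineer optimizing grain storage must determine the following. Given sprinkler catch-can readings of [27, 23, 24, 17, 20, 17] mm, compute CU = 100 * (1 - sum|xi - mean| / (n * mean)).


xbar = 128 / 6 = 21.333
sum|xi - xbar| = 20
CU = 100 * (1 - 20 / (6 * 21.333))
   = 100 * (1 - 0.1563)
   = 84.38%


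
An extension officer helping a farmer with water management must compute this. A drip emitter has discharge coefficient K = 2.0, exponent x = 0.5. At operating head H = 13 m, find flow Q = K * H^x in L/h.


Q = K * H^x
  = 2.0 * 13^0.5
  = 2.0 * 3.6056
  = 7.21 L/h


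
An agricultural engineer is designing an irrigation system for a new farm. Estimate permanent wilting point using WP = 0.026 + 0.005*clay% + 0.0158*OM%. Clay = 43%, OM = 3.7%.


WP = 0.026 + 0.005*43 + 0.0158*3.7
   = 0.026 + 0.2150 + 0.0585
   = 0.2995


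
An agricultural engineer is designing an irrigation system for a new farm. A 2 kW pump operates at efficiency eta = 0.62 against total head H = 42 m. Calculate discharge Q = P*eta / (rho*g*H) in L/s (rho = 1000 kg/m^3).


Q = (P * 1000 * eta) / (rho * g * H)
  = (2 * 1000 * 0.62) / (1000 * 9.81 * 42)
  = 1240 / 412020
  = 0.00301 m^3/s = 3.01 L/s


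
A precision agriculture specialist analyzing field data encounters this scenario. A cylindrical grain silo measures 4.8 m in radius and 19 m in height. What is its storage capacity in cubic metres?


V = pi * r^2 * h
  = pi * 4.8^2 * 19
  = pi * 23.04 * 19
  = 1375.26 m^3


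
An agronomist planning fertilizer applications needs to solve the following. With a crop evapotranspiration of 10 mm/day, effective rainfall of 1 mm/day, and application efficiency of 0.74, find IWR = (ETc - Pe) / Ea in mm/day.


IWR = (ETc - Pe) / Ea
    = (10 - 1) / 0.74
    = 9 / 0.74
    = 12.16 mm/day


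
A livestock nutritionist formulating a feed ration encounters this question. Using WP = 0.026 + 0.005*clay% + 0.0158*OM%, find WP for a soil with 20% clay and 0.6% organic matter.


WP = 0.026 + 0.005*20 + 0.0158*0.6
   = 0.026 + 0.1000 + 0.0095
   = 0.1355


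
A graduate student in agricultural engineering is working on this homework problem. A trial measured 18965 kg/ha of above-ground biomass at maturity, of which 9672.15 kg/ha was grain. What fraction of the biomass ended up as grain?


HI = grain_yield / biomass
   = 9672.15 / 18965
   = 0.51


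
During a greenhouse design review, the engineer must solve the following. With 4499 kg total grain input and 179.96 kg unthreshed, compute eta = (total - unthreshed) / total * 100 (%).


eta = (total - unthreshed) / total * 100
    = (4499 - 179.96) / 4499 * 100
    = 4319.04 / 4499 * 100
    = 96%


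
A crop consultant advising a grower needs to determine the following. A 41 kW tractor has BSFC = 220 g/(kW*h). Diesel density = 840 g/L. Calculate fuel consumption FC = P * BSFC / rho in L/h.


FC = P * BSFC / rho_fuel
   = 41 * 220 / 840
   = 9020 / 840
   = 10.74 L/h


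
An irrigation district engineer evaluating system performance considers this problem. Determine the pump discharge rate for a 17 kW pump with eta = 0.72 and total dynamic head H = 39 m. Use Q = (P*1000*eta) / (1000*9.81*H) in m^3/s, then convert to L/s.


Q = (P * 1000 * eta) / (rho * g * H)
  = (17 * 1000 * 0.72) / (1000 * 9.81 * 39)
  = 12240 / 382590
  = 0.03199 m^3/s = 31.99 L/s


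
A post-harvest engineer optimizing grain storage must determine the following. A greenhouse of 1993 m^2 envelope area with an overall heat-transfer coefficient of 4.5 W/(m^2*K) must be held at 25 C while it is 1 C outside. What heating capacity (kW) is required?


dT = 25 - (1) = 24 K
Q = U * A * dT
  = 4.5 * 1993 * 24
  = 215244 W = 215.24 kW


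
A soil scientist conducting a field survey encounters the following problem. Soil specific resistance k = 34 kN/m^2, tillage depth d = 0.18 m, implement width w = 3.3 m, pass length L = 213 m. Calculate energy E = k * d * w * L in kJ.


E = k * d * w * L
  = 34 * 0.18 * 3.3 * 213
  = 4301.75 kJ


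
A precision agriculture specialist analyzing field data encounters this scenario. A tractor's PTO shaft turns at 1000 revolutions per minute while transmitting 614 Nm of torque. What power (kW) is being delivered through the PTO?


P = 2*pi*n*T / 60000
  = 2*pi * 1000 * 614 / 60000
  = 3857875.78 / 60000
  = 64.30 kW


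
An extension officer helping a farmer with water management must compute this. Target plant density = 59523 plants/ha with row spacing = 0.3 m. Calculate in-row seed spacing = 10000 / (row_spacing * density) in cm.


spacing = 10000 / (row_sp * density)
        = 10000 / (0.3 * 59523)
        = 10000 / 17856.90
        = 0.56001 m = 56.00 cm


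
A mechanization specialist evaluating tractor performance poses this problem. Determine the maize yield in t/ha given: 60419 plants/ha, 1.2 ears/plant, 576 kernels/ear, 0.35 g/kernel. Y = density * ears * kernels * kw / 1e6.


Y = density * ears * kernels * kw
  = 60419 * 1.2 * 576 * 0.35 g/ha
  = 14616564.48 g/ha
  = 14616.56 kg/ha = 14.62 t/ha


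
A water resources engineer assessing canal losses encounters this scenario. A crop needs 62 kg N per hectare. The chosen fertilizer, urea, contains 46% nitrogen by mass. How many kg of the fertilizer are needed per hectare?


Rate = N_required / (N_content / 100)
     = 62 / (46 / 100)
     = 62 / 0.46
     = 134.78 kg/ha


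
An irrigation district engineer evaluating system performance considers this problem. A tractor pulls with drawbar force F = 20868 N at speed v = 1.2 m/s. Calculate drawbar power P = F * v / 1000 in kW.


P = F * v / 1000
  = 20868 * 1.2 / 1000
  = 25041.60 / 1000
  = 25.04 kW


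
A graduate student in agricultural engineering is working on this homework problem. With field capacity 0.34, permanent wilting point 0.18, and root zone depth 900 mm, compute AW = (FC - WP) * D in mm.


AW = (FC - WP) * D
   = (0.34 - 0.18) * 900
   = 0.16 * 900
   = 144 mm


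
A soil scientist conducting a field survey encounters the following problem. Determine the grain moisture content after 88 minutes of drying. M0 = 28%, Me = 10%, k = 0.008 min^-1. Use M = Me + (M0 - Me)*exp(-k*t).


M = Me + (M0 - Me) * e^(-k*t)
  = 10 + (28 - 10) * e^(-0.008*88)
  = 10 + 18 * e^(-0.704)
  = 10 + 18 * 0.49460
  = 10 + 8.9029
  = 18.90%


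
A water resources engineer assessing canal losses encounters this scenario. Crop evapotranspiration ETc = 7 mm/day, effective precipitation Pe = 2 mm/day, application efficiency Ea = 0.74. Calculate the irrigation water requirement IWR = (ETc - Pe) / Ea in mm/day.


IWR = (ETc - Pe) / Ea
    = (7 - 2) / 0.74
    = 5 / 0.74
    = 6.76 mm/day


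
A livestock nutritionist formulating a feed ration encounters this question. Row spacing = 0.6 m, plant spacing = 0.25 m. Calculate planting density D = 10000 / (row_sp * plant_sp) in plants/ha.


D = 10000 / (row_sp * plant_sp)
  = 10000 / (0.6 * 0.25)
  = 10000 / 0.1500
  = 66666.67 plants/ha


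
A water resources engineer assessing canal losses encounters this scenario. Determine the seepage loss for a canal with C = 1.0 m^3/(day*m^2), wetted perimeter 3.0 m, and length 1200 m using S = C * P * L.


S = C * P * L
  = 1.0 * 3.0 * 1200
  = 3600 m^3/day


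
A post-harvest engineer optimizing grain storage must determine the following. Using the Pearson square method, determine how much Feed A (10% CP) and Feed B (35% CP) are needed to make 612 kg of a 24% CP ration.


parts_A = CP_b - target = 35 - 24 = 11
parts_B = target - CP_a = 24 - 10 = 14
total_parts = 11 + 14 = 25
Feed A = 612 * 11 / 25 = 269.28 kg
Feed B = 612 * 14 / 25 = 342.72 kg

269.28 kg


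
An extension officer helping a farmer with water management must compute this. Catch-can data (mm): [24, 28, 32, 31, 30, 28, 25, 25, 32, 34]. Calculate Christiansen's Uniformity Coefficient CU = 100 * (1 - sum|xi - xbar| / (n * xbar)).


xbar = 289 / 10 = 28.900
sum|xi - xbar| = 29
CU = 100 * (1 - 29 / (10 * 28.900))
   = 100 * (1 - 0.1003)
   = 89.97%


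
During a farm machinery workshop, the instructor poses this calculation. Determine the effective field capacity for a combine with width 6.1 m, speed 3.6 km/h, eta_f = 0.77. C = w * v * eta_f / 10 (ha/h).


C = w * v * eta_f / 10
  = 6.1 * 3.6 * 0.77 / 10
  = 16.91 / 10
  = 1.69 ha/h


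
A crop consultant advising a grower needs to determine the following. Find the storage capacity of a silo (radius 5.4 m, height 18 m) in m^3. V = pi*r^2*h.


V = pi * r^2 * h
  = pi * 5.4^2 * 18
  = pi * 29.16 * 18
  = 1648.96 m^3


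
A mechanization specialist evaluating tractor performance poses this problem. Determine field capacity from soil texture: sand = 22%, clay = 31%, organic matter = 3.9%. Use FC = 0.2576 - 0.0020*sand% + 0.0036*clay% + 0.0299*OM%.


FC = 0.2576 - 0.0020*22 + 0.0036*31 + 0.0299*3.9
   = 0.2576 - 0.0440 + 0.1116 + 0.1166
   = 0.4418


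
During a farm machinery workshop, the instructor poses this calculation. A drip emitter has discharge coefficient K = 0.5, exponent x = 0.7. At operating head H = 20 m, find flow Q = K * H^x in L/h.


Q = K * H^x
  = 0.5 * 20^0.7
  = 0.5 * 8.1418
  = 4.07 L/h


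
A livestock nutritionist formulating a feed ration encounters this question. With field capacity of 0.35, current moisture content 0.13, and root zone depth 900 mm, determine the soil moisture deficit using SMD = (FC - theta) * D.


SMD = (FC - theta) * D
    = (0.35 - 0.13) * 900
    = 0.220 * 900
    = 198 mm


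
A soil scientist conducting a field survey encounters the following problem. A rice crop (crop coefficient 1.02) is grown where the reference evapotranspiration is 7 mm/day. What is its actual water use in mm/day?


ETc = Kc * ET0
    = 1.02 * 7
    = 7.14 mm/day


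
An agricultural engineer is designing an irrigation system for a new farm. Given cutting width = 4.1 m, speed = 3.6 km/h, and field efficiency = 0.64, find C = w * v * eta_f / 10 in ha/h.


C = w * v * eta_f / 10
  = 4.1 * 3.6 * 0.64 / 10
  = 9.45 / 10
  = 0.94 ha/h


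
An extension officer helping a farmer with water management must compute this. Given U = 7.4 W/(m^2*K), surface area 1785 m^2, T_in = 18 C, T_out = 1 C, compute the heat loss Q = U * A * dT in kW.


dT = 18 - (1) = 17 K
Q = U * A * dT
  = 7.4 * 1785 * 17
  = 224553 W = 224.55 kW


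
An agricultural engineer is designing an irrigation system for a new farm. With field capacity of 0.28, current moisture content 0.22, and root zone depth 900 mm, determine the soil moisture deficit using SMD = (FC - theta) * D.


SMD = (FC - theta) * D
    = (0.28 - 0.22) * 900
    = 0.060 * 900
    = 54 mm


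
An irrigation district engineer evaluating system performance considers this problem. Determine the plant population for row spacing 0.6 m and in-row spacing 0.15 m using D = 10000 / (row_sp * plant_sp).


D = 10000 / (row_sp * plant_sp)
  = 10000 / (0.6 * 0.15)
  = 10000 / 0.0900
  = 111111.11 plants/ha


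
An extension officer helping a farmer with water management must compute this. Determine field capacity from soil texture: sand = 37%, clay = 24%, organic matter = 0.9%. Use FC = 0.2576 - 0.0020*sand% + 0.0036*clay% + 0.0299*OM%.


FC = 0.2576 - 0.0020*37 + 0.0036*24 + 0.0299*0.9
   = 0.2576 - 0.0740 + 0.0864 + 0.0269
   = 0.2969


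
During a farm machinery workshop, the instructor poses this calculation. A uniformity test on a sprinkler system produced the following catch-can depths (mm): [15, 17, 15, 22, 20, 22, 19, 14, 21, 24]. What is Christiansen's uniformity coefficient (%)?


xbar = 189 / 10 = 18.900
sum|xi - xbar| = 29.200
CU = 100 * (1 - 29.200 / (10 * 18.900))
   = 100 * (1 - 0.1545)
   = 84.55%


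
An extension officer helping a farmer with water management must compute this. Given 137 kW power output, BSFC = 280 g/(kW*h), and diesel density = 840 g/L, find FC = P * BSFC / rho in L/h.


FC = P * BSFC / rho_fuel
   = 137 * 280 / 840
   = 38360 / 840
   = 45.67 L/h


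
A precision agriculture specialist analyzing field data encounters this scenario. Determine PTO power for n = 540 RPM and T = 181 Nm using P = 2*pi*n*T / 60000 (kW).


P = 2*pi*n*T / 60000
  = 2*pi * 540 * 181 / 60000
  = 614118.53 / 60000
  = 10.24 kW


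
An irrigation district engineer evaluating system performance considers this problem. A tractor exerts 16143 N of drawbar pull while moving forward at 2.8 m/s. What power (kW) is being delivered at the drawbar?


P = F * v / 1000
  = 16143 * 2.8 / 1000
  = 45200.40 / 1000
  = 45.20 kW


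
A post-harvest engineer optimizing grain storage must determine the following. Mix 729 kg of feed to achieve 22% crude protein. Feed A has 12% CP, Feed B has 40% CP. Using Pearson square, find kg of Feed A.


parts_A = CP_b - target = 40 - 22 = 18
parts_B = target - CP_a = 22 - 12 = 10
total_parts = 18 + 10 = 28
Feed A = 729 * 18 / 28 = 468.64 kg
Feed B = 729 * 10 / 28 = 260.36 kg

468.64 kg


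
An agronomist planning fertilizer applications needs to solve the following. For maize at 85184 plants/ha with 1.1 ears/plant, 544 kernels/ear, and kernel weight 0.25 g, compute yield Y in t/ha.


Y = density * ears * kernels * kw
  = 85184 * 1.1 * 544 * 0.25 g/ha
  = 12743526.40 g/ha
  = 12743.53 kg/ha = 12.74 t/ha


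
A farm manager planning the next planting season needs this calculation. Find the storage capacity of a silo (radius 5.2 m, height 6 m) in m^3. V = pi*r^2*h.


V = pi * r^2 * h
  = pi * 5.2^2 * 6
  = pi * 27.04 * 6
  = 509.69 m^3


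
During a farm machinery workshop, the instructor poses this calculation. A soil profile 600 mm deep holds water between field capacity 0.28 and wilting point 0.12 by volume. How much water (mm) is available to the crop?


AW = (FC - WP) * D
   = (0.28 - 0.12) * 600
   = 0.16 * 600
   = 96 mm


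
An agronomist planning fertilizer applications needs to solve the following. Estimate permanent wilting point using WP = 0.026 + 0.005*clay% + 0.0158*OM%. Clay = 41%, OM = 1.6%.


WP = 0.026 + 0.005*41 + 0.0158*1.6
   = 0.026 + 0.2050 + 0.0253
   = 0.2563


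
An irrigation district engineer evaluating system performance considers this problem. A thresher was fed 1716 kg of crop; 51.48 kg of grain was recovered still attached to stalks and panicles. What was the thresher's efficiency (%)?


eta = (total - unthreshed) / total * 100
    = (1716 - 51.48) / 1716 * 100
    = 1664.52 / 1716 * 100
    = 97%


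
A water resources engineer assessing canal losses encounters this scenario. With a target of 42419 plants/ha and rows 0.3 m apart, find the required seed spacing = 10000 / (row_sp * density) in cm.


spacing = 10000 / (row_sp * density)
        = 10000 / (0.3 * 42419)
        = 10000 / 12725.70
        = 0.78581 m = 78.58 cm


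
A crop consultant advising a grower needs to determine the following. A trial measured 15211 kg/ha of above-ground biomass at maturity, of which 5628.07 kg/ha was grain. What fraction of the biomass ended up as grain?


HI = grain_yield / biomass
   = 5628.07 / 15211
   = 0.37


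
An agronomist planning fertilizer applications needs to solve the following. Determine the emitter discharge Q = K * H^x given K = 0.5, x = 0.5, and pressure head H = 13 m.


Q = K * H^x
  = 0.5 * 13^0.5
  = 0.5 * 3.6056
  = 1.80 L/h


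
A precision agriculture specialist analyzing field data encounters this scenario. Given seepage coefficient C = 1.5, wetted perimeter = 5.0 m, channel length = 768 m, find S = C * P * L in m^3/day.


S = C * P * L
  = 1.5 * 5.0 * 768
  = 5760 m^3/day


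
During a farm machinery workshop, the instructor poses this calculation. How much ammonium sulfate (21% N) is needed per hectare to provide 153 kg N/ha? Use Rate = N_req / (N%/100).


Rate = N_required / (N_content / 100)
     = 153 / (21 / 100)
     = 153 / 0.21
     = 728.57 kg/ha


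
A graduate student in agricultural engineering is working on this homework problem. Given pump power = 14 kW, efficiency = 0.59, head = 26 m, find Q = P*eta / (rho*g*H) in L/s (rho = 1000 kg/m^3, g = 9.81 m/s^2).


Q = (P * 1000 * eta) / (rho * g * H)
  = (14 * 1000 * 0.59) / (1000 * 9.81 * 26)
  = 8260 / 255060
  = 0.03238 m^3/s = 32.38 L/s


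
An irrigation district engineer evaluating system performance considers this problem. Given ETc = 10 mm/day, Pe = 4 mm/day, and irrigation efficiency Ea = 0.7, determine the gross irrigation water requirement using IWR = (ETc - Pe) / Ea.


IWR = (ETc - Pe) / Ea
    = (10 - 4) / 0.7
    = 6 / 0.7
    = 8.57 mm/day


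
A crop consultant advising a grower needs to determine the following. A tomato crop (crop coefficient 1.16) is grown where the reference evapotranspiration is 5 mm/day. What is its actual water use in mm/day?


ETc = Kc * ET0
    = 1.16 * 5
    = 5.80 mm/day


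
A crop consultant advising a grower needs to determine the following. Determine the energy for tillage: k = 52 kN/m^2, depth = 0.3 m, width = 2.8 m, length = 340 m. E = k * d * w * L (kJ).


E = k * d * w * L
  = 52 * 0.3 * 2.8 * 340
  = 14851.20 kJ


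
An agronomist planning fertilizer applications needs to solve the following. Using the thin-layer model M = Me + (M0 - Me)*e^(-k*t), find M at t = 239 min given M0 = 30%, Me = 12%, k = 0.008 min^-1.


M = Me + (M0 - Me) * e^(-k*t)
  = 12 + (30 - 12) * e^(-0.008*239)
  = 12 + 18 * e^(-1.912)
  = 12 + 18 * 0.14778
  = 12 + 2.6601
  = 14.66%


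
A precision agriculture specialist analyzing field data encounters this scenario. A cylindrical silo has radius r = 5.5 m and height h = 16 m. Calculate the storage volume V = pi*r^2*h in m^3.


V = pi * r^2 * h
  = pi * 5.5^2 * 16
  = pi * 30.25 * 16
  = 1520.53 m^3


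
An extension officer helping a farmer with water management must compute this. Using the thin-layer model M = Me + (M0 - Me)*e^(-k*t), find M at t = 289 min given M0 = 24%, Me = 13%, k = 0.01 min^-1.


M = Me + (M0 - Me) * e^(-k*t)
  = 13 + (24 - 13) * e^(-0.01*289)
  = 13 + 11 * e^(-2.890)
  = 13 + 11 * 0.05558
  = 13 + 0.6113
  = 13.61%


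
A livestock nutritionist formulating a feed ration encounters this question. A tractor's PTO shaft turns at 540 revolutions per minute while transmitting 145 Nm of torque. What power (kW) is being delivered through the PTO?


P = 2*pi*n*T / 60000
  = 2*pi * 540 * 145 / 60000
  = 491973.41 / 60000
  = 8.20 kW


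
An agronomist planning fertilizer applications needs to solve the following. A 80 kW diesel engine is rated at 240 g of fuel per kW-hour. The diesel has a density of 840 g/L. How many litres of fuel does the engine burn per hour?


FC = P * BSFC / rho_fuel
   = 80 * 240 / 840
   = 19200 / 840
   = 22.86 L/h


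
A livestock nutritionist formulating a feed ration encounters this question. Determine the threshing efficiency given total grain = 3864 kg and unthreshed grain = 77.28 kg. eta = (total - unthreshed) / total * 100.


eta = (total - unthreshed) / total * 100
    = (3864 - 77.28) / 3864 * 100
    = 3786.72 / 3864 * 100
    = 98%


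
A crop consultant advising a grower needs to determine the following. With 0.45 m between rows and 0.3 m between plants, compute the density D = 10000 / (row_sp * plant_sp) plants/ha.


D = 10000 / (row_sp * plant_sp)
  = 10000 / (0.45 * 0.3)
  = 10000 / 0.1350
  = 74074.07 plants/ha


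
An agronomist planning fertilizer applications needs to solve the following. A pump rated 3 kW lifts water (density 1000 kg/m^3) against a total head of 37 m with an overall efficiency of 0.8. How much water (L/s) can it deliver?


Q = (P * 1000 * eta) / (rho * g * H)
  = (3 * 1000 * 0.8) / (1000 * 9.81 * 37)
  = 2400 / 362970
  = 0.00661 m^3/s = 6.61 L/s


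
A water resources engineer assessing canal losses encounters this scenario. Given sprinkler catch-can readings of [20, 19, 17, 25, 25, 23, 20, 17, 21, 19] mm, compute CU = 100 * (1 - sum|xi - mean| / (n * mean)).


xbar = 206 / 10 = 20.600
sum|xi - xbar| = 23.200
CU = 100 * (1 - 23.200 / (10 * 20.600))
   = 100 * (1 - 0.1126)
   = 88.74%


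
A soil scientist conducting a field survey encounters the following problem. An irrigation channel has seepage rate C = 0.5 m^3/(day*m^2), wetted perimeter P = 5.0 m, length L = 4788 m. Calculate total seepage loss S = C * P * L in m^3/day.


S = C * P * L
  = 0.5 * 5.0 * 4788
  = 11970 m^3/day


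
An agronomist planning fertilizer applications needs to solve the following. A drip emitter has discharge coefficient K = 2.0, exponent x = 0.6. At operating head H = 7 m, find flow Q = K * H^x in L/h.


Q = K * H^x
  = 2.0 * 7^0.6
  = 2.0 * 3.2141
  = 6.43 L/h


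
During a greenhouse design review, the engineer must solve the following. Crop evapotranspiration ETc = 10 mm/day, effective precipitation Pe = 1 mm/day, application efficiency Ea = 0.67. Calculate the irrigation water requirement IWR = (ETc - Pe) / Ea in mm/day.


IWR = (ETc - Pe) / Ea
    = (10 - 1) / 0.67
    = 9 / 0.67
    = 13.43 mm/day


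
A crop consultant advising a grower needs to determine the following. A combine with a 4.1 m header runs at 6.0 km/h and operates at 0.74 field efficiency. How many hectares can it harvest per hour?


C = w * v * eta_f / 10
  = 4.1 * 6.0 * 0.74 / 10
  = 18.20 / 10
  = 1.82 ha/h


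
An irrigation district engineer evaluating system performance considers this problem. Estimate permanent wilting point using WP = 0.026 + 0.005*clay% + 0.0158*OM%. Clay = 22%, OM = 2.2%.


WP = 0.026 + 0.005*22 + 0.0158*2.2
   = 0.026 + 0.1100 + 0.0348
   = 0.1708


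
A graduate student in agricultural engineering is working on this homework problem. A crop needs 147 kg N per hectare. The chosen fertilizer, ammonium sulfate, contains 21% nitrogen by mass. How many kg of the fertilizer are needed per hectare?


Rate = N_required / (N_content / 100)
     = 147 / (21 / 100)
     = 147 / 0.21
     = 700 kg/ha


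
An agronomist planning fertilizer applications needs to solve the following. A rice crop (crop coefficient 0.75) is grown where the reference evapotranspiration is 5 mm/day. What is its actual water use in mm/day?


ETc = Kc * ET0
    = 0.75 * 5
    = 3.75 mm/day


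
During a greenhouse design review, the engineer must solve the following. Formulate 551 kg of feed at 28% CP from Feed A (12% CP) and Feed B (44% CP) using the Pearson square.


parts_A = CP_b - target = 44 - 28 = 16
parts_B = target - CP_a = 28 - 12 = 16
total_parts = 16 + 16 = 32
Feed A = 551 * 16 / 32 = 275.50 kg
Feed B = 551 * 16 / 32 = 275.50 kg


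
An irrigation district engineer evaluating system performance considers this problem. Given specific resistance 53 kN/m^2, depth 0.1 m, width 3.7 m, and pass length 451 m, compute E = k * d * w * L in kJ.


E = k * d * w * L
  = 53 * 0.1 * 3.7 * 451
  = 8844.11 kJ


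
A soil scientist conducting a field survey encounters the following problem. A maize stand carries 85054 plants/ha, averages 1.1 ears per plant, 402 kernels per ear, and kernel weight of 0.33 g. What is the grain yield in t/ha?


Y = density * ears * kernels * kw
  = 85054 * 1.1 * 402 * 0.33 g/ha
  = 12411590.00 g/ha
  = 12411.59 kg/ha = 12.41 t/ha


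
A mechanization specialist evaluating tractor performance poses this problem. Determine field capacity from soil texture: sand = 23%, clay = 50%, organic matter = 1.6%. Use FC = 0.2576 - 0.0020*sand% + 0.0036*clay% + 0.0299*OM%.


FC = 0.2576 - 0.0020*23 + 0.0036*50 + 0.0299*1.6
   = 0.2576 - 0.0460 + 0.1800 + 0.0478
   = 0.4394


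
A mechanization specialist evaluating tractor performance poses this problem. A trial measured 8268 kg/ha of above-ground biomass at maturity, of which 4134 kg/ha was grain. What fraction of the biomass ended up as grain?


HI = grain_yield / biomass
   = 4134 / 8268
   = 0.50


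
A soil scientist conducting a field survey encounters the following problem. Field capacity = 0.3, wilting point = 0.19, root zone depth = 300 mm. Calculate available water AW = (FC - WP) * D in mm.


AW = (FC - WP) * D
   = (0.3 - 0.19) * 300
   = 0.11 * 300
   = 33 mm


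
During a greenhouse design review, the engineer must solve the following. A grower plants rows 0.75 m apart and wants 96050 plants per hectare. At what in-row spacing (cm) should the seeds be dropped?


spacing = 10000 / (row_sp * density)
        = 10000 / (0.75 * 96050)
        = 10000 / 72037.50
        = 0.13882 m = 13.88 cm


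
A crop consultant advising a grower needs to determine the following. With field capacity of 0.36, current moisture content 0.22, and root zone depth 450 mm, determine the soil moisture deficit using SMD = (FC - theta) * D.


SMD = (FC - theta) * D
    = (0.36 - 0.22) * 450
    = 0.140 * 450
    = 63 mm
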